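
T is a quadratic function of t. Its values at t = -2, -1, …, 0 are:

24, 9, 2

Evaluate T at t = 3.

29

Write T(t) = at² + bt + c; the 3 given values yield a linear system in the 3 coefficients.
Solving, T(t) = 4t² - 3t + 2.
Then T(3) = 29.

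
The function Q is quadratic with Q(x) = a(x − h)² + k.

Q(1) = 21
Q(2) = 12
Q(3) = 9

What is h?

3

First differences -9, -3; second difference 6 = 2a, so a = 3.
Expanding, the x-coefficient is −2ah = -6h; matching it to the data gives h = 3, and then k = 9.
So Q(x) = 3(x − 3)² + 9.
Hence h = 3.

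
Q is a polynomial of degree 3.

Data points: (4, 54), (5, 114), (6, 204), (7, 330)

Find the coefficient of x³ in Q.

1

Write Q(x) = ax³ + bx² + cx + d; the 4 given values yield a linear system in the 4 coefficients.
Solving, Q(x) = x³ - x - 6.
The coefficient of x³ is 1.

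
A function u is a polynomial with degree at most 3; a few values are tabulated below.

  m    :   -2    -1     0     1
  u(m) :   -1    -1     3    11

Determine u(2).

23

First differences: 0, 4, 8. Second differences: 4, 4.
Level-2 differences are constant, so u has degree 2.
Fitting a degree-2 polynomial gives u(m) = 2m² + 6m + 3.
Then u(2) = 23.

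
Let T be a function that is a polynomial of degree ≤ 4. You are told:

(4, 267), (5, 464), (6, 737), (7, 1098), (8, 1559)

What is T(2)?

First differences: 197, 273, 361, 461. Second differences: 76, 88, 100. Third differences: 12, 12.
Level-3 differences are constant, so T has degree 3.
Fitting a degree-3 polynomial gives T(n) = 2n³ + 8n² + 3n - 1.
Then T(2) = 53.

53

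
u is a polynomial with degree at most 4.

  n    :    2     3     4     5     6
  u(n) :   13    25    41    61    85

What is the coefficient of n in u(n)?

First differences: 12, 16, 20, 24. Second differences: 4, 4, 4.
Level-2 differences are constant, so u has degree 2.
Fitting a degree-2 polynomial gives u(n) = 2n² + 2n + 1.
The coefficient of n is 2.

2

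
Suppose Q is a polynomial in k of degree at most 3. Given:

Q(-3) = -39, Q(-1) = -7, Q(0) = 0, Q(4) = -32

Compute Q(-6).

Write Q(k) = ak³ + bk² + ck + d; the 4 given values yield a linear system in the 4 coefficients.
Solving, the leading coefficient vanishes, and Q(k) = -3k² + 4k.
Then Q(-6) = -132.

-132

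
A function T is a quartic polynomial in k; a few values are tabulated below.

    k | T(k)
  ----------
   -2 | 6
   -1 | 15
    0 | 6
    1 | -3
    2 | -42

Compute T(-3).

-87

Write T(k) = ak^4 + bk³ + ck² + dk + e; the 5 given values yield a linear system in the 5 coefficients.
Solving, T(k) = -2k^4 - k³ + 2k² - 8k + 6.
Then T(-3) = -87.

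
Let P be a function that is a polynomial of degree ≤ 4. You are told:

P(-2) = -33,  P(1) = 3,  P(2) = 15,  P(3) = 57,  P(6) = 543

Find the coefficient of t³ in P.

Write P(t) = at^4 + bt³ + ct² + dt + e; the 5 given values yield a linear system in the 5 coefficients.
Solving, the leading coefficient vanishes, and P(t) = 3t³ - 3t² + 3.
The coefficient of t³ is 3.

3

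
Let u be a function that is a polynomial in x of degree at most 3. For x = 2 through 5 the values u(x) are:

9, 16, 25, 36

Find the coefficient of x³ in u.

0

First differences: 7, 9, 11. Second differences: 2, 2.
Level-2 differences are constant, so u has degree 2.
Fitting a degree-2 polynomial gives u(x) = x² + 2x + 1.
The coefficient of x³ is 0.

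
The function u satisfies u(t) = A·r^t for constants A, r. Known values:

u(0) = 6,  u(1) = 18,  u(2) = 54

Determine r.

3

Consecutive ratio: 18/6 = 3, and 54/18 = 3, so r = 3.
Then A·3^0 = 6 gives A = 6, and u(t) = 6·3^t.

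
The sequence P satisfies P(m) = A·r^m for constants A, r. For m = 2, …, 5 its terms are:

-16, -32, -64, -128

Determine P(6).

Consecutive ratio: -32/(-16) = 2, and -64/(-32) = 2, so r = 2.
Then A·2^2 = -16 gives A = -4, and P(m) = -4·2^m.
P(6) = -4·2^6 = -256.

-256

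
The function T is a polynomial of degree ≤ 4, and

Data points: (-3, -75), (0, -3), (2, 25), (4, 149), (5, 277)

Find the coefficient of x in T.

Write T(x) = ax^4 + bx³ + cx² + dx + e; the 5 given values yield a linear system in the 5 coefficients.
Solving, the leading coefficient vanishes, and T(x) = 2x³ + 6x - 3.
The coefficient of x is 6.

6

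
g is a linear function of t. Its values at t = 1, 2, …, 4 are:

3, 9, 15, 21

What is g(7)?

39

First differences: 6, 6, 6.
Level-1 differences are constant, so g has degree 1.
Fitting a degree-1 polynomial gives g(t) = 6t - 3.
Then g(7) = 39.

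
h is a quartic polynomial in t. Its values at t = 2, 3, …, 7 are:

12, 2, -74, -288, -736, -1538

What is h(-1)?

6

Write h(t) = at^4 + bt³ + ct² + dt + e; the 6 given values yield a linear system in the 5 coefficients.
Solving, h(t) = -t^4 + 2t³ + 4t² - 3t + 2.
Then h(-1) = 6.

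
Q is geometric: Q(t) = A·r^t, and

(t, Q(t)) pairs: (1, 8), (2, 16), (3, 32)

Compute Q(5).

128

Consecutive ratio: 16/8 = 2, and 32/16 = 2, so r = 2.
Then A·2^1 = 8 gives A = 4, and Q(t) = 4·2^t.
Q(5) = 4·2^5 = 128.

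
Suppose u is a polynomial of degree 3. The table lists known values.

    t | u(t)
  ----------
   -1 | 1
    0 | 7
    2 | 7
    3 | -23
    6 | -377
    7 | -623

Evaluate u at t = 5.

Write u(t) = at³ + bt² + ct + d; the 6 given values yield a linear system in the 4 coefficients.
Solving, u(t) = -2t³ + 8t + 7.
Then u(5) = -203.

-203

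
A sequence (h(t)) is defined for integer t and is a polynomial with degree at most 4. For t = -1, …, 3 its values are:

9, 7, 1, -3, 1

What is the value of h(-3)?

-23

First differences: -2, -6, -4, 4. Second differences: -4, 2, 8. Third differences: 6, 6.
Level-3 differences are constant, so h has degree 3.
Fitting a degree-3 polynomial gives h(t) = t³ - 2t² - 5t + 7.
Then h(-3) = -23.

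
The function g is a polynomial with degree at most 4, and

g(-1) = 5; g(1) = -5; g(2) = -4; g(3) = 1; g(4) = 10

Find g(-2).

Write g(k) = ak^4 + bk³ + ck² + dk + e; the 5 given values yield a linear system in the 5 coefficients.
Solving, the top 2 coefficients vanish, and g(k) = 2k² - 5k - 2.
Then g(-2) = 16.

16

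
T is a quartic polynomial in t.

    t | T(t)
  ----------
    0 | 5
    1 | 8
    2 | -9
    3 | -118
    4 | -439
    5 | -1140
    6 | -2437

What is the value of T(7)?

Write T(t) = at^4 + bt³ + ct² + dt + e; the 7 given values yield a linear system in the 5 coefficients.
Solving, T(t) = -2t^4 + 4t² + t + 5.
Then T(7) = -4594.

-4594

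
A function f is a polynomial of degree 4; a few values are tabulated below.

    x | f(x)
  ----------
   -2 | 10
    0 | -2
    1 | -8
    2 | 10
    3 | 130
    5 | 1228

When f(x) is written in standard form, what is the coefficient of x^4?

2

Write f(x) = ax^4 + bx³ + cx² + dx + e; the 6 given values yield a linear system in the 5 coefficients.
Solving, f(x) = 2x^4 + x³ - 5x² - 4x - 2.
The coefficient of x^4 is 2.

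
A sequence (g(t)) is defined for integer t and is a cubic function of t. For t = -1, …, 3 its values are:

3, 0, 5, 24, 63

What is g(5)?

225

First differences: -3, 5, 19, 39. Second differences: 8, 14, 20. Third differences: 6, 6.
Level-3 differences are constant, so g has degree 3.
Fitting a degree-3 polynomial gives g(t) = t³ + 4t².
Then g(5) = 225.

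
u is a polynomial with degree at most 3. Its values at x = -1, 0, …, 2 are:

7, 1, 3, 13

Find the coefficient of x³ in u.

0

First differences: -6, 2, 10. Second differences: 8, 8.
Level-2 differences are constant, so u has degree 2.
Fitting a degree-2 polynomial gives u(x) = 4x² - 2x + 1.
The coefficient of x³ is 0.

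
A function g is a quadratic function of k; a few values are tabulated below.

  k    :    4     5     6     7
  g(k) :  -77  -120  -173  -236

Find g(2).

Write g(k) = ak² + bk + c; the 4 given values yield a linear system in the 3 coefficients.
Solving, g(k) = -5k² + 2k - 5.
Then g(2) = -21.

-21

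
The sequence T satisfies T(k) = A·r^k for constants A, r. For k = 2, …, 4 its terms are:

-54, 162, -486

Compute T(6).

Consecutive ratio: 162/(-54) = -3, and -486/162 = -3, so r = -3.
Then A·(-3)^2 = -54 gives A = -6, and T(k) = -6·(-3)^k.
T(6) = -6·(-3)^6 = -4374.

-4374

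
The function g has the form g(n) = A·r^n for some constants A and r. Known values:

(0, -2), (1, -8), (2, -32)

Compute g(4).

Consecutive ratio: -8/(-2) = 4, and -32/(-8) = 4, so r = 4.
Then A·4^0 = -2 gives A = -2, and g(n) = -2·4^n.
g(4) = -2·4^4 = -512.

-512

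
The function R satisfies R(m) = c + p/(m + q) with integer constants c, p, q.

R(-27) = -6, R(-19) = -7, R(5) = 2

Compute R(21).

(R(m) − c)(m + q) = p for each data point; the three points give a linear system in c and q, then p follows.
Solving: c = -4, q = 3, p = 48, so R(m) = -4 + 48/(m + 3).
Then R(21) = -4 + 48/24 = -2.

-2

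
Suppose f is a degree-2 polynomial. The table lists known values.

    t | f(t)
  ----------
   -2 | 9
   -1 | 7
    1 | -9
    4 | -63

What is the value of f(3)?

Write f(t) = at² + bt + c; the 4 given values yield a linear system in the 3 coefficients.
Solving, f(t) = -2t² - 8t + 1.
Then f(3) = -41.

-41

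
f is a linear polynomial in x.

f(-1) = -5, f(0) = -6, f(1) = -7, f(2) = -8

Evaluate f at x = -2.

First differences: -1, -1, -1.
Level-1 differences are constant, so f has degree 1.
Fitting a degree-1 polynomial gives f(x) = -x - 6.
Then f(-2) = -4.

-4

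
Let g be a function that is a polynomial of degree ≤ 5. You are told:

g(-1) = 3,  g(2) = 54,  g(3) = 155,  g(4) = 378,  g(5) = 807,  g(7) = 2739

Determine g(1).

Write g(x) = ax^5 + bx^4 + cx³ + dx² + ex + p; the 6 given values yield a linear system in the 6 coefficients.
Solving, the leading coefficient vanishes, and g(x) = x^4 + 6x² + 6x + 2.
Then g(1) = 15.

15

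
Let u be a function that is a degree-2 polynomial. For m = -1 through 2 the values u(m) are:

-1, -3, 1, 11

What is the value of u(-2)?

7

First differences: -2, 4, 10. Second differences: 6, 6.
Level-2 differences are constant, so u has degree 2.
Fitting a degree-2 polynomial gives u(m) = 3m² + m - 3.
Then u(-2) = 7.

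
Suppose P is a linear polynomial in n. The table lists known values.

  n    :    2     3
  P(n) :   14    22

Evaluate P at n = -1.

-10

Write P(n) = an + b; the 2 given values yield a linear system in the 2 coefficients.
Solving, P(n) = 8n - 2.
Then P(-1) = -10.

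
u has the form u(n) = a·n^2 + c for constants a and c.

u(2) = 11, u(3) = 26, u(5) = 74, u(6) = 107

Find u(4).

From u(2) = 11 and u(3) = 26: 4a + c = 11 and 9a + c = 26.
Subtracting: 5a = 15, so a = 3; then c = 11 − 3·4 = -1.
So u(n) = 3n² − 1, and u(4) = 47.

47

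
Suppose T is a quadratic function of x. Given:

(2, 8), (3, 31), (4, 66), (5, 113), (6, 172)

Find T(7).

243

First differences: 23, 35, 47, 59. Second differences: 12, 12, 12.
Level-2 differences are constant, so T has degree 2.
Fitting a degree-2 polynomial gives T(x) = 6x² - 7x - 2.
Then T(7) = 243.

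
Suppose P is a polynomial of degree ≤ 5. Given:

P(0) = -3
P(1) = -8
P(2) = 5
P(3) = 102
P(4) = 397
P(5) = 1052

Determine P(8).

First differences: -5, 13, 97, 295, 655. Second differences: 18, 84, 198, 360. Third differences: 66, 114, 162. Fourth differences: 48, 48.
Level-4 differences are constant, so P has degree 4.
Fitting a degree-4 polynomial gives P(k) = 2k^4 - k³ - 2k² - 4k - 3.
Then P(8) = 7517.

7517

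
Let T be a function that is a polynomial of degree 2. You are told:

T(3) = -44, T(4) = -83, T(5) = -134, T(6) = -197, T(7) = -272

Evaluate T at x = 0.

1

First differences: -39, -51, -63, -75. Second differences: -12, -12, -12.
Level-2 differences are constant, so T has degree 2.
Fitting a degree-2 polynomial gives T(x) = -6x² + 3x + 1.
Then T(0) = 1.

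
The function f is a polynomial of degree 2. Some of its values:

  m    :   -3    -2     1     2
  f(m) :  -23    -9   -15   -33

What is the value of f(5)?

-135

Write f(m) = am² + bm + c; the 4 given values yield a linear system in the 3 coefficients.
Solving, f(m) = -4m² - 6m - 5.
Then f(5) = -135.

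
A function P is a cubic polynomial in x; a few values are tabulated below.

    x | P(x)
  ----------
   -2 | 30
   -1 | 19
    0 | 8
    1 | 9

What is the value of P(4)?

Write P(x) = ax³ + bx² + cx + d; the 4 given values yield a linear system in the 4 coefficients.
Solving, P(x) = 2x³ + 6x² - 7x + 8.
Then P(4) = 204.

204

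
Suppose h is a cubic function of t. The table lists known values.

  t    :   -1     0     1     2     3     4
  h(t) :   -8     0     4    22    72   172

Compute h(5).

Write h(t) = at³ + bt² + ct + d; the 6 given values yield a linear system in the 4 coefficients.
Solving, h(t) = 3t³ - 2t² + 3t.
Then h(5) = 340.

340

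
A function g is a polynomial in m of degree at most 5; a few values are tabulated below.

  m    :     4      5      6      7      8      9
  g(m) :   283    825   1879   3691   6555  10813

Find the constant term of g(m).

-5

First differences: 542, 1054, 1812, 2864, 4258. Second differences: 512, 758, 1052, 1394. Third differences: 246, 294, 342. Fourth differences: 48, 48.
Level-4 differences are constant, so g has degree 4.
Fitting a degree-4 polynomial gives g(m) = 2m^4 - 3m³ - m² - 4m - 5.
The constant term is g(0) = -5.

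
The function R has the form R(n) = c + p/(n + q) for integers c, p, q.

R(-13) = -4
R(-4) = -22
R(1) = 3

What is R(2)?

2

(R(n) − c)(n + q) = p for each data point; the three points give a linear system in c and q, then p follows.
Solving: c = -2, q = 3, p = 20, so R(n) = -2 + 20/(n + 3).
Then R(2) = -2 + 20/5 = 2.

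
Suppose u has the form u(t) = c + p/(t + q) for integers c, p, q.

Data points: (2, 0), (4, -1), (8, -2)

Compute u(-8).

-10

(u(t) − c)(t + q) = p for each data point; the three points give a linear system in c and q, then p follows.
Solving: c = -4, q = 4, p = 24, so u(t) = -4 + 24/(t + 4).
Then u(-8) = -4 + 24/(-4) = -10.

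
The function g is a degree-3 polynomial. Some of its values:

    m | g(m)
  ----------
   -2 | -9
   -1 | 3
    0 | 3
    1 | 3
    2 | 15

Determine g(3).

51

First differences: 12, 0, 0, 12. Second differences: -12, 0, 12. Third differences: 12, 12.
Level-3 differences are constant, so g has degree 3.
Extending the table by one column gives the next first difference 36, so g(3) = 15 + 36 = 51.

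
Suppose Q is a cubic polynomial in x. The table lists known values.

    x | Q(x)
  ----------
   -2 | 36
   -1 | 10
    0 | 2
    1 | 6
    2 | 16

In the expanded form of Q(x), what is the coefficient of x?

-1

First differences: -26, -8, 4, 10. Second differences: 18, 12, 6. Third differences: -6, -6.
Level-3 differences are constant, so Q has degree 3.
Fitting a degree-3 polynomial gives Q(x) = -x³ + 6x² - x + 2.
The coefficient of x is -1.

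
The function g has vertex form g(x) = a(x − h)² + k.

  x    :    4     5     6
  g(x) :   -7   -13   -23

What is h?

First differences -6, -10; second difference -4 = 2a, so a = -2.
Expanding, the x-coefficient is −2ah = 4h; matching it to the data gives h = 3, and then k = -5.
So g(x) = -2(x − 3)² − 5.
Hence h = 3.

3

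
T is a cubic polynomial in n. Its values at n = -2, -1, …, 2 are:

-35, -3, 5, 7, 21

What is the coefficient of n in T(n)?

2

First differences: 32, 8, 2, 14. Second differences: -24, -6, 12. Third differences: 18, 18.
Level-3 differences are constant, so T has degree 3.
Fitting a degree-3 polynomial gives T(n) = 3n³ - 3n² + 2n + 5.
The coefficient of n is 2.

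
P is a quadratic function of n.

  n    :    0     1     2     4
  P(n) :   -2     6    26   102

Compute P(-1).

Write P(n) = an² + bn + c; the 4 given values yield a linear system in the 3 coefficients.
Solving, P(n) = 6n² + 2n - 2.
Then P(-1) = 2.

2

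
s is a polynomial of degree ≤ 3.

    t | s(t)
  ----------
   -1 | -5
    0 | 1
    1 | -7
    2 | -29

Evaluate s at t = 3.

-65

First differences: 6, -8, -22. Second differences: -14, -14.
Level-2 differences are constant, so s has degree 2.
Fitting a degree-2 polynomial gives s(t) = -7t² - t + 1.
Then s(3) = -65.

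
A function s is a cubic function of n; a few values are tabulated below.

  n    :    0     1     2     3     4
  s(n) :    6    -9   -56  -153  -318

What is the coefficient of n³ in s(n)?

First differences: -15, -47, -97, -165. Second differences: -32, -50, -68. Third differences: -18, -18.
Level-3 differences are constant, so s has degree 3.
Fitting a degree-3 polynomial gives s(n) = -3n³ - 7n² - 5n + 6.
The coefficient of n³ is -3.

-3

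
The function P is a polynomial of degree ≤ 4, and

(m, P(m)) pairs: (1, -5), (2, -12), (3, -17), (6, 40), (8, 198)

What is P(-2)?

-32

Write P(m) = am^4 + bm³ + cm² + dm + e; the 5 given values yield a linear system in the 5 coefficients.
Solving, the leading coefficient vanishes, and P(m) = m³ - 5m² + m - 2.
Then P(-2) = -32.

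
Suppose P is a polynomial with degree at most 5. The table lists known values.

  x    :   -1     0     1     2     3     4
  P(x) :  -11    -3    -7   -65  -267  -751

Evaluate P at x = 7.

-5995

Write P(x) = ax^5 + bx^4 + cx³ + dx² + ex + p; the 6 given values yield a linear system in the 6 coefficients.
Solving, the leading coefficient vanishes, and P(x) = -2x^4 - 3x³ - 4x² + 5x - 3.
Then P(7) = -5995.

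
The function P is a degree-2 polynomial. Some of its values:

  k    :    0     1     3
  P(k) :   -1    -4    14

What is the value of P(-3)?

Write P(k) = ak² + bk + c; the 3 given values yield a linear system in the 3 coefficients.
Solving, P(k) = 4k² - 7k - 1.
Then P(-3) = 56.

56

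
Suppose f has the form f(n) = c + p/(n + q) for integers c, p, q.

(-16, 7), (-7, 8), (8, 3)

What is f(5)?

0

(f(n) − c)(n + q) = p for each data point; the three points give a linear system in c and q, then p follows.
Solving: c = 6, q = -2, p = -18, so f(n) = 6 − 18/(n − 2).
Then f(5) = 6 − 18/3 = 0.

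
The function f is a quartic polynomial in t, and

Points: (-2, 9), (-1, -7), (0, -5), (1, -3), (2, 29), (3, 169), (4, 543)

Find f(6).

First differences: -16, 2, 2, 32, 140, 374. Second differences: 18, 0, 30, 108, 234. Third differences: -18, 30, 78, 126. Fourth differences: 48, 48, 48.
Level-4 differences are constant, so f has degree 4.
Fitting a degree-4 polynomial gives f(t) = 2t^4 + t³ - 2t² + t - 5.
Then f(6) = 2737.

2737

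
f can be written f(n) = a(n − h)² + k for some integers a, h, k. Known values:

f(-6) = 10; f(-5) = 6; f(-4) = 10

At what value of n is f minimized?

-5

First differences -4, 4; second difference 8 = 2a, so a = 4.
Expanding, the n-coefficient is −2ah = -8h; matching it to the data gives h = -5, and then k = 6.
So f(n) = 4(n + 5)² + 6.
Hence h = -5.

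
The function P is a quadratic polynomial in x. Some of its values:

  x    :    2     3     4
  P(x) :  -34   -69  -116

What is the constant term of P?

Write P(x) = ax² + bx + c; the 3 given values yield a linear system in the 3 coefficients.
Solving, P(x) = -6x² - 5x.
The constant term is P(0) = 0.

0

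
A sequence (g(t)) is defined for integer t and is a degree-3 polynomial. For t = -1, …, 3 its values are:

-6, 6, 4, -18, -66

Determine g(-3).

-48

First differences: 12, -2, -22, -48. Second differences: -14, -20, -26. Third differences: -6, -6.
Level-3 differences are constant, so g has degree 3.
Fitting a degree-3 polynomial gives g(t) = -t³ - 7t² + 6t + 6.
Then g(-3) = -48.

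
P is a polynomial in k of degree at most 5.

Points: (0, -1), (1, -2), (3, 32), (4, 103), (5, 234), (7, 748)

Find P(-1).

-12

Write P(k) = ak^5 + bk^4 + ck³ + dk² + ek + p; the 6 given values yield a linear system in the 6 coefficients.
Solving, the top 2 coefficients vanish, and P(k) = 3k³ - 6k² + 2k - 1.
Then P(-1) = -12.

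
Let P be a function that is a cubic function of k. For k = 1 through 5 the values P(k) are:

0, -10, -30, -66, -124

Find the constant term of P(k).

First differences: -10, -20, -36, -58. Second differences: -10, -16, -22. Third differences: -6, -6.
Level-3 differences are constant, so P has degree 3.
Fitting a degree-3 polynomial gives P(k) = -k³ + k² - 6k + 6.
The constant term is P(0) = 6.

6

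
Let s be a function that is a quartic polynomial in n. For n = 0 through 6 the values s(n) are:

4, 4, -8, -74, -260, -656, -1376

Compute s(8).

-4364

First differences: 0, -12, -66, -186, -396, -720. Second differences: -12, -54, -120, -210, -324. Third differences: -42, -66, -90, -114. Fourth differences: -24, -24, -24.
Level-4 differences are constant, so s has degree 4.
Fitting a degree-4 polynomial gives s(n) = -n^4 - n³ + 4n² - 2n + 4.
Then s(8) = -4364.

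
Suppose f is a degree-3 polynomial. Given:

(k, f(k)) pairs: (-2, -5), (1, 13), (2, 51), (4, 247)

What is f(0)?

Write f(k) = ak³ + bk² + ck + d; the 4 given values yield a linear system in the 4 coefficients.
Solving, f(k) = 2k³ + 6k² + 6k - 1.
The constant term is f(0) = -1.

-1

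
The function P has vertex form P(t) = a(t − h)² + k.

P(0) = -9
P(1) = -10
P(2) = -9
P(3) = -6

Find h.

First differences -1, 1, 3; second difference 2 = 2a, so a = 1.
Expanding, the t-coefficient is −2ah = -2h; matching it to the data gives h = 1, and then k = -10.
So P(t) = 1(t − 1)² − 10.
Hence h = 1.

1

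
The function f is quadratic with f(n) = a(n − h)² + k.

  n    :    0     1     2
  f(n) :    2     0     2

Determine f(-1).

First differences -2, 2; second difference 4 = 2a, so a = 2.
Expanding, the n-coefficient is −2ah = -4h; matching it to the data gives h = 1, and then k = 0.
So f(n) = 2(n − 1)² + 0.
f(-1) = 2·(-2)² + 0 = 8.

8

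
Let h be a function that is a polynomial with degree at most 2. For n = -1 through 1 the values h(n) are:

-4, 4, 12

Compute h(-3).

-20

First differences: 8, 8.
Level-1 differences are constant, so h has degree 1.
Fitting a degree-1 polynomial gives h(n) = 8n + 4.
Then h(-3) = -20.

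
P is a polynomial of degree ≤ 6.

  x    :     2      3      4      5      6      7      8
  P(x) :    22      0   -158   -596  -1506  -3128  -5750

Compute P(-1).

Write P(x) = ax^6 + bx^5 + cx^4 + dx³ + ex² + px + q; the 7 given values yield a linear system in the 7 coefficients.
Solving, the top 2 coefficients vanish, and P(x) = -2x^4 + 4x³ + 6x² + 2x - 6.
Then P(-1) = -8.

-8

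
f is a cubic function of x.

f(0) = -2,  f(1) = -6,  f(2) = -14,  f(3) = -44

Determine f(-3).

Write f(x) = ax³ + bx² + cx + d; the 4 given values yield a linear system in the 4 coefficients.
Solving, f(x) = -3x³ + 7x² - 8x - 2.
Then f(-3) = 166.

166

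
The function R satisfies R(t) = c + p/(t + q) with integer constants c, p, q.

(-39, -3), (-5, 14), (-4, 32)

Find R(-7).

(R(t) − c)(t + q) = p for each data point; the three points give a linear system in c and q, then p follows.
Solving: c = -4, q = 3, p = -36, so R(t) = -4 − 36/(t + 3).
Then R(-7) = -4 − 36/(-4) = 5.

5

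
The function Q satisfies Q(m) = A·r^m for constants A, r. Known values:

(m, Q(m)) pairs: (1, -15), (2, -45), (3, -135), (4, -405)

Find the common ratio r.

3

Consecutive ratio: -45/(-15) = 3, and -135/(-45) = 3, so r = 3.
Then A·3^1 = -15 gives A = -5, and Q(m) = -5·3^m.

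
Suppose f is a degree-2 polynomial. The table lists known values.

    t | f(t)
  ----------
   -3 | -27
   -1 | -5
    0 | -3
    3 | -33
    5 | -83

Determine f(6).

-117

Write f(t) = at² + bt + c; the 5 given values yield a linear system in the 3 coefficients.
Solving, f(t) = -3t² - t - 3.
Then f(6) = -117.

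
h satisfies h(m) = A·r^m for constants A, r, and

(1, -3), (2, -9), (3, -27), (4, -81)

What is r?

Consecutive ratio: -9/(-3) = 3, and -27/(-9) = 3, so r = 3.
Then A·3^1 = -3 gives A = -1, and h(m) = -1·3^m.

3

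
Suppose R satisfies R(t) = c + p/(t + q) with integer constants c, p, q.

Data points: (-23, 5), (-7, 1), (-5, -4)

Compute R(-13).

4

(R(t) − c)(t + q) = p for each data point; the three points give a linear system in c and q, then p follows.
Solving: c = 6, q = 3, p = 20, so R(t) = 6 + 20/(t + 3).
Then R(-13) = 6 + 20/(-10) = 4.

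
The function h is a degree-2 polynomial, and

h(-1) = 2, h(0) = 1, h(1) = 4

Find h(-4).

Write h(n) = an² + bn + c; the 3 given values yield a linear system in the 3 coefficients.
Solving, h(n) = 2n² + n + 1.
Then h(-4) = 29.

29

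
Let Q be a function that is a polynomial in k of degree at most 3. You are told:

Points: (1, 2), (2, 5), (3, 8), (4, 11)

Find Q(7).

20

First differences: 3, 3, 3.
Level-1 differences are constant, so Q has degree 1.
Fitting a degree-1 polynomial gives Q(k) = 3k - 1.
Then Q(7) = 20.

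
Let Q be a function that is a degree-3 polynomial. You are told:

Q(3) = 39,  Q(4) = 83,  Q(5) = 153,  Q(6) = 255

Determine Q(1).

5

Write Q(n) = an³ + bn² + cn + d; the 4 given values yield a linear system in the 4 coefficients.
Solving, Q(n) = n³ + n² + 3.
Then Q(1) = 5.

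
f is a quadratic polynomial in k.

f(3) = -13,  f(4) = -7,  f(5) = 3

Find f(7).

35

Write f(k) = ak² + bk + c; the 3 given values yield a linear system in the 3 coefficients.
Solving, f(k) = 2k² - 8k - 7.
Then f(7) = 35.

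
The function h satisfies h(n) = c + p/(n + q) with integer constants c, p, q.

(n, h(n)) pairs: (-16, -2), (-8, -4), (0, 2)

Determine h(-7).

-5

(h(n) − c)(n + q) = p for each data point; the three points give a linear system in c and q, then p follows.
Solving: c = -1, q = 4, p = 12, so h(n) = -1 + 12/(n + 4).
Then h(-7) = -1 + 12/(-3) = -5.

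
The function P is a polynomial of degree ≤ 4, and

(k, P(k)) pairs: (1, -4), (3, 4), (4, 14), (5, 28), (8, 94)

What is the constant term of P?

Write P(k) = ak^4 + bk³ + ck² + dk + e; the 5 given values yield a linear system in the 5 coefficients.
Solving, the top 2 coefficients vanish, and P(k) = 2k² - 4k - 2.
The constant term is P(0) = -2.

-2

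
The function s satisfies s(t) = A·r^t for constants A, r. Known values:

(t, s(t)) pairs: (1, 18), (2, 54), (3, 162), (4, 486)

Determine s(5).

1458

Consecutive ratio: 54/18 = 3, and 162/54 = 3, so r = 3.
Then A·3^1 = 18 gives A = 6, and s(t) = 6·3^t.
s(5) = 6·3^5 = 1458.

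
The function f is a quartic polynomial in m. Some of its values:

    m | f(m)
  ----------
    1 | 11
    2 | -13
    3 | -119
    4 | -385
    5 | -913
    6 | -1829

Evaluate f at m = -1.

5

First differences: -24, -106, -266, -528, -916. Second differences: -82, -160, -262, -388. Third differences: -78, -102, -126. Fourth differences: -24, -24.
Level-4 differences are constant, so f has degree 4.
Fitting a degree-4 polynomial gives f(m) = -m^4 - 3m³ + 2m² + 6m + 7.
Then f(-1) = 5.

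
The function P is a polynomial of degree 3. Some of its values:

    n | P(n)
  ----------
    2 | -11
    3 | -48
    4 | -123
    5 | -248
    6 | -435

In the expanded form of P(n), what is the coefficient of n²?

-1

First differences: -37, -75, -125, -187. Second differences: -38, -50, -62. Third differences: -12, -12.
Level-3 differences are constant, so P has degree 3.
Fitting a degree-3 polynomial gives P(n) = -2n³ - n² + 6n - 3.
The coefficient of n² is -1.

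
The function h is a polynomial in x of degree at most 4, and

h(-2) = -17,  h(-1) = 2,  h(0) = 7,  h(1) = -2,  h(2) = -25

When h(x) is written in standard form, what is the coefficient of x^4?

0

First differences: 19, 5, -9, -23. Second differences: -14, -14, -14.
Level-2 differences are constant, so h has degree 2.
Fitting a degree-2 polynomial gives h(x) = -7x² - 2x + 7.
The coefficient of x^4 is 0.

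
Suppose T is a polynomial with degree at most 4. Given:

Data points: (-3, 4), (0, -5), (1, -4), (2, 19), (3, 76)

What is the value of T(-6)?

-221

Write T(t) = at^4 + bt³ + ct² + dt + e; the 5 given values yield a linear system in the 5 coefficients.
Solving, the leading coefficient vanishes, and T(t) = 2t³ + 5t² - 6t - 5.
Then T(-6) = -221.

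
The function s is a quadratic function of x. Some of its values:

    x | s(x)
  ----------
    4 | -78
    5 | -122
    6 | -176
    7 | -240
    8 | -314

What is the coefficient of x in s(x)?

Write s(x) = ax² + bx + c; the 5 given values yield a linear system in the 3 coefficients.
Solving, s(x) = -5x² + x - 2.
The coefficient of x is 1.

1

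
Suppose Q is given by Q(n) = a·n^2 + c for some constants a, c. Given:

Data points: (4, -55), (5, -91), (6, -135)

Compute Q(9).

From Q(4) = -55 and Q(5) = -91: 16a + c = -55 and 25a + c = -91.
Subtracting: 9a = -36, so a = -4; then c = -55 − (-4)·16 = 9.
So Q(n) = -4n² + 9, and Q(9) = -315.

-315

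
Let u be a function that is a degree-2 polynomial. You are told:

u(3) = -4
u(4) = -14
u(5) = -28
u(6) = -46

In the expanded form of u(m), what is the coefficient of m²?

First differences: -10, -14, -18. Second differences: -4, -4.
Level-2 differences are constant, so u has degree 2.
Fitting a degree-2 polynomial gives u(m) = -2m² + 4m + 2.
The coefficient of m² is -2.

-2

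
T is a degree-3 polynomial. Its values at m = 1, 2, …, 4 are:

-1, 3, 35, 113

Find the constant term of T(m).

5

Write T(m) = am³ + bm² + cm + d; the 4 given values yield a linear system in the 4 coefficients.
Solving, T(m) = 3m³ - 4m² - 5m + 5.
The constant term is T(0) = 5.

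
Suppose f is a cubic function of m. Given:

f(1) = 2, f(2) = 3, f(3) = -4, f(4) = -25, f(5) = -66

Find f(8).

-369

First differences: 1, -7, -21, -41. Second differences: -8, -14, -20. Third differences: -6, -6.
Level-3 differences are constant, so f has degree 3.
Fitting a degree-3 polynomial gives f(m) = -m³ + 2m² + 2m - 1.
Then f(8) = -369.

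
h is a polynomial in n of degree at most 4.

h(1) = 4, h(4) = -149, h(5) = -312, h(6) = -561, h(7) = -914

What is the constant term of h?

Write h(n) = an^4 + bn³ + cn² + dn + e; the 5 given values yield a linear system in the 5 coefficients.
Solving, the leading coefficient vanishes, and h(n) = -3n³ + 2n² + 2n + 3.
The constant term is h(0) = 3.

3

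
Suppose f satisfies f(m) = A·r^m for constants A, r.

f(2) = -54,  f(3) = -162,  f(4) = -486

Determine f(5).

-1458

Consecutive ratio: -162/(-54) = 3, and -486/(-162) = 3, so r = 3.
Then A·3^2 = -54 gives A = -6, and f(m) = -6·3^m.
f(5) = -6·3^5 = -1458.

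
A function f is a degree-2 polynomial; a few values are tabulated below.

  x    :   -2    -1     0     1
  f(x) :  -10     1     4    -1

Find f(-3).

-29

First differences: 11, 3, -5. Second differences: -8, -8.
Level-2 differences are constant, so f has degree 2.
Fitting a degree-2 polynomial gives f(x) = -4x² - x + 4.
Then f(-3) = -29.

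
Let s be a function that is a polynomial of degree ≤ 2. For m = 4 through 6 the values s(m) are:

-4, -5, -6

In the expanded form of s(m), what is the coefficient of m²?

First differences: -1, -1.
Level-1 differences are constant, so s has degree 1.
Fitting a degree-1 polynomial gives s(m) = -m.
The coefficient of m² is 0.

0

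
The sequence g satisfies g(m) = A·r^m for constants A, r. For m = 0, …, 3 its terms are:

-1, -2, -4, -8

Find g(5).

Consecutive ratio: -2/(-1) = 2, and -4/(-2) = 2, so r = 2.
Then A·2^0 = -1 gives A = -1, and g(m) = -1·2^m.
g(5) = -1·2^5 = -32.

-32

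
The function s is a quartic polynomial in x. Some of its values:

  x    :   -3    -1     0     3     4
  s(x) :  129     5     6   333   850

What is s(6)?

3540

Write s(x) = ax^4 + bx³ + cx² + dx + e; the 5 given values yield a linear system in the 5 coefficients.
Solving, s(x) = 2x^4 + 3x³ + 7x² + 7x + 6.
Then s(6) = 3540.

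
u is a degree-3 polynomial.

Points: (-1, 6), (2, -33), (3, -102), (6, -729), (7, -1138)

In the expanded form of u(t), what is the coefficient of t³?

-3

Write u(t) = at³ + bt² + ct + d; the 5 given values yield a linear system in the 4 coefficients.
Solving, u(t) = -3t³ - 2t² - 2t + 3.
The coefficient of t³ is -3.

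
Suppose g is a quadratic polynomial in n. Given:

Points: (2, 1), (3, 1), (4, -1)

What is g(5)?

-5

Write g(n) = an² + bn + c; the 3 given values yield a linear system in the 3 coefficients.
Solving, g(n) = -n² + 5n - 5.
Then g(5) = -5.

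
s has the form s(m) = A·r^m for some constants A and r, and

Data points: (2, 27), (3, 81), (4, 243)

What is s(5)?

Consecutive ratio: 81/27 = 3, and 243/81 = 3, so r = 3.
Then A·3^2 = 27 gives A = 3, and s(m) = 3·3^m.
s(5) = 3·3^5 = 729.

729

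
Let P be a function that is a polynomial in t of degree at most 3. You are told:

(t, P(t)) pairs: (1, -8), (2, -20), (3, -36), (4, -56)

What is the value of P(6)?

-108

Write P(t) = at³ + bt² + ct + d; the 4 given values yield a linear system in the 4 coefficients.
Solving, the leading coefficient vanishes, and P(t) = -2t² - 6t.
Then P(6) = -108.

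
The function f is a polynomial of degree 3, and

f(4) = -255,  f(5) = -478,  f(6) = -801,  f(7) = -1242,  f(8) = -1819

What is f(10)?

First differences: -223, -323, -441, -577. Second differences: -100, -118, -136. Third differences: -18, -18.
Level-3 differences are constant, so f has degree 3.
Fitting a degree-3 polynomial gives f(m) = -3m³ - 5m² + 5m - 3.
Then f(10) = -3453.

-3453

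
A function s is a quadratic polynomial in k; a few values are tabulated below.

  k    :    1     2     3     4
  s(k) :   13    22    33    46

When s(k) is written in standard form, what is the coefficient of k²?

First differences: 9, 11, 13. Second differences: 2, 2.
Level-2 differences are constant, so s has degree 2.
Fitting a degree-2 polynomial gives s(k) = k² + 6k + 6.
The coefficient of k² is 1.

1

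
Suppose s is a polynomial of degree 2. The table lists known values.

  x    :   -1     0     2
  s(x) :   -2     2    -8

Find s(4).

Write s(x) = ax² + bx + c; the 3 given values yield a linear system in the 3 coefficients.
Solving, s(x) = -3x² + x + 2.
Then s(4) = -42.

-42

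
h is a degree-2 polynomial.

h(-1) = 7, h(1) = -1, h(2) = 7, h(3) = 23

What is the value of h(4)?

47

Write h(k) = ak² + bk + c; the 4 given values yield a linear system in the 3 coefficients.
Solving, h(k) = 4k² - 4k - 1.
Then h(4) = 47.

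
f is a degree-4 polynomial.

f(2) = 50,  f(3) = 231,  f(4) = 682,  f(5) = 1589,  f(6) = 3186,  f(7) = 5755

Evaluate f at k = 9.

15177

First differences: 181, 451, 907, 1597, 2569. Second differences: 270, 456, 690, 972. Third differences: 186, 234, 282. Fourth differences: 48, 48.
Level-4 differences are constant, so f has degree 4.
Fitting a degree-4 polynomial gives f(k) = 2k^4 + 3k³ - 2k² + 4k - 6.
Then f(9) = 15177.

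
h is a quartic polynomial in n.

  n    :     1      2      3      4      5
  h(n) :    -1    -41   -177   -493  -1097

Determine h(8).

Write h(n) = an^4 + bn³ + cn² + dn + e; the 5 given values yield a linear system in the 5 coefficients.
Solving, h(n) = -n^4 - 4n³ + n² + 3.
Then h(8) = -6077.

-6077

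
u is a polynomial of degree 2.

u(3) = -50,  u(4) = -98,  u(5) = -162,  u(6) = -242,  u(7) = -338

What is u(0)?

-2

First differences: -48, -64, -80, -96. Second differences: -16, -16, -16.
Level-2 differences are constant, so u has degree 2.
Fitting a degree-2 polynomial gives u(t) = -8t² + 8t - 2.
Then u(0) = -2.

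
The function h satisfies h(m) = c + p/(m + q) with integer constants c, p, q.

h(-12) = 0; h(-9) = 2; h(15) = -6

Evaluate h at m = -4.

(h(m) − c)(m + q) = p for each data point; the three points give a linear system in c and q, then p follows.
Solving: c = -4, q = 3, p = -36, so h(m) = -4 − 36/(m + 3).
Then h(-4) = -4 − 36/(-1) = 32.

32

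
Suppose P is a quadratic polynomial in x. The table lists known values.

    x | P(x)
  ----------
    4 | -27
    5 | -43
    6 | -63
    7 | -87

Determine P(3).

First differences: -16, -20, -24. Second differences: -4, -4.
Level-2 differences are constant, so P has degree 2.
Fitting a degree-2 polynomial gives P(x) = -2x² + 2x - 3.
Then P(3) = -15.

-15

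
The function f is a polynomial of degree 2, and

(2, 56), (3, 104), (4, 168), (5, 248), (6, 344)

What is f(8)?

584

First differences: 48, 64, 80, 96. Second differences: 16, 16, 16.
Level-2 differences are constant, so f has degree 2.
Fitting a degree-2 polynomial gives f(x) = 8x² + 8x + 8.
Then f(8) = 584.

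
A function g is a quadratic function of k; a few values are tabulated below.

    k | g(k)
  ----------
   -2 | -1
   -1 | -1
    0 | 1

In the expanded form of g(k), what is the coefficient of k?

Write g(k) = ak² + bk + c; the 3 given values yield a linear system in the 3 coefficients.
Solving, g(k) = k² + 3k + 1.
The coefficient of k is 3.

3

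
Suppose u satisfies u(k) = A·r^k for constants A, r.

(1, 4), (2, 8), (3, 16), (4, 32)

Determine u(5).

Consecutive ratio: 8/4 = 2, and 16/8 = 2, so r = 2.
Then A·2^1 = 4 gives A = 2, and u(k) = 2·2^k.
u(5) = 2·2^5 = 64.

64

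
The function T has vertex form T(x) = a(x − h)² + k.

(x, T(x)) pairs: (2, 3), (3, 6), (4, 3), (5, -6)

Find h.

First differences 3, -3, -9; second difference -6 = 2a, so a = -3.
Expanding, the x-coefficient is −2ah = 6h; matching it to the data gives h = 3, and then k = 6.
So T(x) = -3(x − 3)² + 6.
Hence h = 3.

3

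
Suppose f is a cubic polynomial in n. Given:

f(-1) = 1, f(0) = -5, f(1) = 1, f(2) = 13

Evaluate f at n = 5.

25

Write f(n) = an³ + bn² + cn + d; the 4 given values yield a linear system in the 4 coefficients.
Solving, f(n) = -n³ + 6n² + n - 5.
Then f(5) = 25.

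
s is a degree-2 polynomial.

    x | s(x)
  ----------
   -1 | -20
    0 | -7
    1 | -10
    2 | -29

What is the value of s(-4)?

Write s(x) = ax² + bx + c; the 4 given values yield a linear system in the 3 coefficients.
Solving, s(x) = -8x² + 5x - 7.
Then s(-4) = -155.

-155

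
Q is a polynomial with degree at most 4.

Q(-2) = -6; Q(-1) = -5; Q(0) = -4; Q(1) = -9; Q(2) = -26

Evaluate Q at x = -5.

Write Q(x) = ax^4 + bx³ + cx² + dx + e; the 5 given values yield a linear system in the 5 coefficients.
Solving, the leading coefficient vanishes, and Q(x) = -x³ - 3x² - x - 4.
Then Q(-5) = 51.

51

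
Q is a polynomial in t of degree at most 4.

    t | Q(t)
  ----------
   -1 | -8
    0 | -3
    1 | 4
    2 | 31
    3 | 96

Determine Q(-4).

-191

First differences: 5, 7, 27, 65. Second differences: 2, 20, 38. Third differences: 18, 18.
Level-3 differences are constant, so Q has degree 3.
Fitting a degree-3 polynomial gives Q(t) = 3t³ + t² + 3t - 3.
Then Q(-4) = -191.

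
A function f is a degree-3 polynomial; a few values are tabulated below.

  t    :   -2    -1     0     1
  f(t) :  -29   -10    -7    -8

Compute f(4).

Write f(t) = at³ + bt² + ct + d; the 4 given values yield a linear system in the 4 coefficients.
Solving, f(t) = 2t³ - 2t² - t - 7.
Then f(4) = 85.

85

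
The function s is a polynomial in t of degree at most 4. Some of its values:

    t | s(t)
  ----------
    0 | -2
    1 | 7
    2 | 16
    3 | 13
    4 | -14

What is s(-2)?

28

Write s(t) = at^4 + bt³ + ct² + dt + e; the 5 given values yield a linear system in the 5 coefficients.
Solving, the leading coefficient vanishes, and s(t) = -2t³ + 6t² + 5t - 2.
Then s(-2) = 28.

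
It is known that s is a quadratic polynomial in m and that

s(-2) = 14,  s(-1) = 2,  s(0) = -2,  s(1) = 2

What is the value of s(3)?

Write s(m) = am² + bm + c; the 4 given values yield a linear system in the 3 coefficients.
Solving, s(m) = 4m² - 2.
Then s(3) = 34.

34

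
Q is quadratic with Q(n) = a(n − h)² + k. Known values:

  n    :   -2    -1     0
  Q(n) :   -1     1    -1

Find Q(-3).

First differences 2, -2; second difference -4 = 2a, so a = -2.
Expanding, the n-coefficient is −2ah = 4h; matching it to the data gives h = -1, and then k = 1.
So Q(n) = -2(n + 1)² + 1.
Q(-3) = -2·(-2)² + 1 = -7.

-7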